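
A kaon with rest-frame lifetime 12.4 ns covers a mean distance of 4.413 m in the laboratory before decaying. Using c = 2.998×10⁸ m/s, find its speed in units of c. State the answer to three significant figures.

0.765c

Lab distance = (lab lifetime)·v = γτ·βc, so βγ = d/(cτ) = 4.413/(2.998×10⁸ × 1.240×10^-8) = 1.1871.
With βγ = 1.1871: γ² = 1 + (βγ)² = 2.40921, and β = (βγ)/γ = 1.1871/1.55216 = 0.765.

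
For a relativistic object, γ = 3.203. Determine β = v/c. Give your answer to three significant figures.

0.950

β = √(1 − 1/γ²) = √(1 − 1/10.259209) = √0.902527 = 0.950.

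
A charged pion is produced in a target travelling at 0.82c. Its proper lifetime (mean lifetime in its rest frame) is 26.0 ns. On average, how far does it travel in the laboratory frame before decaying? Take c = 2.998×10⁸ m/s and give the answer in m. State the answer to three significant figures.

γ = 1/√(1 − β²) = 1/√(1 − 0.6724) = 1/√0.3276 = 1/0.572364 = 1.7471.
Lab-frame lifetime: Δt = γτ = 1.7471 × 26.0 ns = 45.425 ns.
Distance: d = vΔt = 0.82 × 2.998×10⁸ m/s × 4.5425×10^-8 s = 11.2 m.

11.2 m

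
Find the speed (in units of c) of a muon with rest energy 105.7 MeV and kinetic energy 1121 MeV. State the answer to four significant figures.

γ = 1 + K/(mc²) = 1 + 1121/105.7 = 11.605.
β = √(1 − 1/γ²) = √(1 − 0.00742523) = √0.99257477 = 0.9963.

0.9963c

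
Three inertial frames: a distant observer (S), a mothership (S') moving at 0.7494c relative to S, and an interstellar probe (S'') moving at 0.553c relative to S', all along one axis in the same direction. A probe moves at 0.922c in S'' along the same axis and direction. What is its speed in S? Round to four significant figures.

0.9967c

First combine the probe and interstellar probe (S''→S'): u₁ = (0.922 + 0.553)/(1 + 0.922×0.553) = 1.475/1.509866 = 0.97691.
Then combine with the mothership (S'→S): u = (0.97691 + 0.7494)/(1 + 0.97691×0.7494) = 1.72631/1.732096354 = 0.99666.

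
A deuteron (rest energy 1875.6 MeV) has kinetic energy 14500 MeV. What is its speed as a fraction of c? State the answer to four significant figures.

0.9934c

γ = 1 + K/(mc²) = 1 + 14500/1875.6 = 8.7309.
β = √(1 − 1/γ²) = √(1 − 0.0131184) = √0.9868816 = 0.9934.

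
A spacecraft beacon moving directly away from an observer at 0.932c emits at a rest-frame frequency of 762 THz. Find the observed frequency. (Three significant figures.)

Relativistic Doppler (source moving away): f_obs = f_src · √((1−β)/(1+β)).
With β = 0.932: factor = √(0.068/1.932) = 0.18761.
f_obs = 762 × 0.18761 = 143 THz.

143 THz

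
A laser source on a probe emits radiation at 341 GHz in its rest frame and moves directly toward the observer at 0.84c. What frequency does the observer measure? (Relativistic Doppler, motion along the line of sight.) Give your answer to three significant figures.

Relativistic Doppler (source moving toward): f_obs = f_src · √((1+β)/(1−β)).
With β = 0.84: factor = √(1.84/0.16) = 3.3912.
f_obs = 341 × 3.3912 = 1160 GHz.

1160 GHz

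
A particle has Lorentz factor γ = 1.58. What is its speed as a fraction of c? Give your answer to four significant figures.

β = √(1 − 1/γ²) = √(1 − 1/2.4964) = √0.599423 = 0.7742.

0.7742c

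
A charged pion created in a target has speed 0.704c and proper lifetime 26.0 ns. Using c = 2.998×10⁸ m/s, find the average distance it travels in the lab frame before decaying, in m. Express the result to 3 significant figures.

7.73 m

Lorentz factor: γ = (1 − 0.495616)^(−1/2) = 1.4081.
Lab-frame lifetime: Δt = γτ = 1.4081 × 26.0 ns = 36.611 ns.
Distance: d = vΔt = 0.704 × 2.998×10⁸ m/s × 3.6611×10^-8 s = 7.73 m.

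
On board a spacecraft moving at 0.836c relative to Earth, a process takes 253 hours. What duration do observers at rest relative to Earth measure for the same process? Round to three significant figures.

461 hours

γ = 1/√(1 − β²) = 1/√(1 − 0.698896) = 1/√0.301104 = 1/0.548729 = 1.8224.
The onboard clock measures proper time, so the interval in the rest frame of Earth is dilated: Δt = γ·Δτ = 1.8224 × 253 hours = 461 hours.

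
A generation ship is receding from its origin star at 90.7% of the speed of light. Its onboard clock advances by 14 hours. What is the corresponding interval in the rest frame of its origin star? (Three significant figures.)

33.2 hours

β² = 0.822649, so γ = 1/√0.177351 = 2.3746.
The onboard clock measures proper time, so the interval in the rest frame of its origin star is dilated: Δt = γ·Δτ = 2.3746 × 14 hours = 33.2 hours.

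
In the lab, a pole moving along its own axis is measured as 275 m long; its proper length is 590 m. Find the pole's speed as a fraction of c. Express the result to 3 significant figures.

0.885c

Length contraction gives γ = L₀/L = 590/275 = 2.1455.
β = √(1 − 1/γ²) = √0.782758 = 0.885.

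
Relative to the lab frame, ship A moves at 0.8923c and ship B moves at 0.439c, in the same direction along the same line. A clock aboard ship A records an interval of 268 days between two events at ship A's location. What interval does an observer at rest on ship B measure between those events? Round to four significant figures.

401.9 days

Speed of ship A in ship B's frame: u = (v_A − v_B)/(1 − v_A v_B/c²) = (0.8923 − 0.439)/(1 − 0.8923×0.439) = 0.4533/0.6082803 = 0.74522; |u| = 0.74522c.
γ for this relative speed: γ = 1/√(1 − 0.555353) = 1.4997.
The clock on ship A records proper time, so ship B measures Δt = γΔτ = 1.4997 × 268 = 401.9 days.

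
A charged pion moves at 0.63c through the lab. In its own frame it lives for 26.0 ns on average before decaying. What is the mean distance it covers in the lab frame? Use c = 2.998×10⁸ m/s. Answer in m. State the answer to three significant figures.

With β = 0.63, γ = 1/√(1 − 0.63²) = 1/√0.6031 = 1.2877.
Lab-frame lifetime: Δt = γτ = 1.2877 × 26.0 ns = 33.48 ns.
Distance: d = vΔt = 0.63 × 2.998×10⁸ m/s × 3.3480×10^-8 s = 6.32 m.

6.32 m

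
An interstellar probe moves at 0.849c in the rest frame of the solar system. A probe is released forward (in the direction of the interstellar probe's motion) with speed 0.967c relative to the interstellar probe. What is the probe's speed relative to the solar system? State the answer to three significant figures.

0.997c

In units of c, u = (u' + v)/(1 + u'v) with u' = 0.967 and v = 0.849.
Numerator: 0.967 + 0.849 = 1.816. Denominator: 1 + (0.967)(0.849) = 1.820983.
u = 1.816/1.820983 = 0.99726, so the speed is 0.997c.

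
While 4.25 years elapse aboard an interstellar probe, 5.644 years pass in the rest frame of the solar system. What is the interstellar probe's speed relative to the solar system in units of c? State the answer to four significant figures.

0.6580c

γ = Δt/Δτ = 5.644/4.25 = 1.328.
β = √(1 − 1/γ²) = √(1 − 0.567027) = √0.432973 = 0.6580.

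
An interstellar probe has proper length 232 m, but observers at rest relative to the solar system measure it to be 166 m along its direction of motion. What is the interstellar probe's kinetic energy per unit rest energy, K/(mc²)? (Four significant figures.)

0.3976

γ = L₀/L = 232/166 = 1.39759.
Since K = (γ−1)mc², K/(mc²) = 1.39759 − 1 = 0.3976.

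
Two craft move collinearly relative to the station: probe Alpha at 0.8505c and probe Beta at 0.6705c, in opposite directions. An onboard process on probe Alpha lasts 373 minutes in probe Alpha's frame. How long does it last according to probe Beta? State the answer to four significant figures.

Speed of probe Alpha in probe Beta's frame: u = (v_A + v_B)/(1 + v_A v_B/c²) = (0.8505 + 0.6705)/(1 + 0.8505×0.6705) = 1.521/1.57026025 = 0.96863; |u| = 0.96863c.
At |u| = 0.96863c, γ = (1 − 0.938244)^(−1/2) = 4.024.
The clock on probe Alpha records proper time, so probe Beta measures Δt = γΔτ = 4.024 × 373 = 1501 minutes.

1501 minutes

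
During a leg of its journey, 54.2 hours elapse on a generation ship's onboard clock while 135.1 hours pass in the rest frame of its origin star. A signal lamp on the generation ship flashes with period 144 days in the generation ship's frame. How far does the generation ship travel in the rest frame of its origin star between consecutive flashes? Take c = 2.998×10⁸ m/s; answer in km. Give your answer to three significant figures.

γ = Δt/Δτ = 135.1/54.2 = 2.49262.
β = √(1 − 1/γ²) = 0.916. Lab-frame period = γτ = 2.49262×144 days = 358.94 days. Distance = βc × γτ = 0.916 × 2.998×10⁸ m/s × 31012416 s = 8.5165×10^15 m = 8.52×10^12 km.

8.52×10^12 km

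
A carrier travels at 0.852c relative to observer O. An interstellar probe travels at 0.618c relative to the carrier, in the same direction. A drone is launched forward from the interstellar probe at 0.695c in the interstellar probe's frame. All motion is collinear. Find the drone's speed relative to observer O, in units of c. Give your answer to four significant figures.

0.9932c

First combine the drone and interstellar probe (S''→S'): u₁ = (0.695 + 0.618)/(1 + 0.695×0.618) = 1.313/1.42951 = 0.9185.
Then combine with the carrier (S'→S): u = (0.9185 + 0.852)/(1 + 0.9185×0.852) = 1.7705/1.782562 = 0.99323.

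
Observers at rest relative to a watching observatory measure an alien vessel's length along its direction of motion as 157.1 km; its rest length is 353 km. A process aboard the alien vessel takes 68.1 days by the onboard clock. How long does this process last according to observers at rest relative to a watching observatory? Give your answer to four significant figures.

γ = L₀/L = 353/157.1 = 2.24698.
Δt = γΔτ = 2.24698 × 68.1 = 153.0 days.

153.0 days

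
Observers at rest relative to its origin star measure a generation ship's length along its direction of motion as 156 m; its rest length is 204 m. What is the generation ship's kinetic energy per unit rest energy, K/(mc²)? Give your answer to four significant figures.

0.3077

From L = L₀/γ: γ = 204/156 = 1.30769.
K/(mc²) = γ − 1 = 1.30769 − 1 = 0.3077.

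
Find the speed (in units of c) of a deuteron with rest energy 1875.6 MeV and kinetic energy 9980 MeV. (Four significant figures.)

γ = 1 + K/(mc²) = 1 + 9980/1875.6 = 6.321.
β = √(1 − 1/γ²) = √(1 − 0.0250281) = √0.9749719 = 0.9874.

0.9874c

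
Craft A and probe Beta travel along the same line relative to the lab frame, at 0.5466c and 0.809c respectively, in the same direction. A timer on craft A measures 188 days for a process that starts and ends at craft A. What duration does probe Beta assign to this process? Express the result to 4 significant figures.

213.0 days

Speed of craft A in probe Beta's frame: u = (v_A − v_B)/(1 − v_A v_B/c²) = (0.5466 − 0.809)/(1 − 0.5466×0.809) = −0.2624/0.5578006 = −0.47042; |u| = 0.47042c.
At |u| = 0.47042c, γ = (1 − 0.221295)^(−1/2) = 1.1332.
Craft A's interval is proper; time dilation gives Δt_B = γΔτ = 1.1332 × 188 days = 213.0 days.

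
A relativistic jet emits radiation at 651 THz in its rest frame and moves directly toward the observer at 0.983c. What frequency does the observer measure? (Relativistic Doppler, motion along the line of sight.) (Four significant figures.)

Relativistic Doppler (source moving toward): f_obs = f_src · √((1+β)/(1−β)).
With β = 0.983: factor = √(1.983/0.017) = 10.8.
f_obs = 651 × 10.8 = 7031 THz.

7031 THz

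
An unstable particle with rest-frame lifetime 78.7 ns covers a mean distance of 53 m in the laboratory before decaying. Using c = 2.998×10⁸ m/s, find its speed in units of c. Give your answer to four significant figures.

0.9136c

Let x = d/(cτ) = 53.00 m / (2.998×10⁸ m/s × 7.870×10^-8 s) = 2.2463. Since d = βγcτ, x = βγ = β/√(1−β²).
Solving: β² = x²/(1+x²) = 5.04586/6.04586 = 0.834598, so β = 0.9136.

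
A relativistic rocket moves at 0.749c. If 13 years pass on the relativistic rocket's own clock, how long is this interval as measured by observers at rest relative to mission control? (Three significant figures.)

With β = 0.749, γ = 1/√(1 − 0.749²) = 1/√0.438999 = 1.5093.
Time dilation: Δt = γ·Δτ = 1.5093 × 13 = 19.6 years.

19.6 years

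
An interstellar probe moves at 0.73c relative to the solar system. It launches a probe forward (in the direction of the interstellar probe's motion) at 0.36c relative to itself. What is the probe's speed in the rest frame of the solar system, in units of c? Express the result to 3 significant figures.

In units of c, u = (u' + v)/(1 + u'v) with u' = 0.36 and v = 0.73.
Numerator: 0.36 + 0.73 = 1.09. Denominator: 1 + (0.36)(0.73) = 1.2628.
u = 1.09/1.2628 = 0.86316, so the speed is 0.863c.

0.863c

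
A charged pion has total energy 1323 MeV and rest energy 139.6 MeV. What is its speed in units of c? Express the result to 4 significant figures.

Total energy E = γmc² gives γ = 1323/139.6 = 9.4771.
Hence β = √(1 − 1/γ²) = √(1 − 0.0111339) = √0.9888661 = 0.9944.

0.9944c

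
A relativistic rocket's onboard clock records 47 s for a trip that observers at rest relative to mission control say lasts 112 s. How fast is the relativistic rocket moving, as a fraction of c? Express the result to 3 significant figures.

γ = Δt/Δτ = 112/47 = 2.383.
β = √(1 − 1/γ²) = √(1 − 0.176097) = √0.823903 = 0.908.

0.908c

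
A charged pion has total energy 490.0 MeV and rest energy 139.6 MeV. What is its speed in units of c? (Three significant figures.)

Total energy E = γmc² gives γ = 490.0/139.6 = 3.51.
Hence β = √(1 − 1/γ²) = √(1 − 0.0811682) = √0.9188318 = 0.959.

0.959c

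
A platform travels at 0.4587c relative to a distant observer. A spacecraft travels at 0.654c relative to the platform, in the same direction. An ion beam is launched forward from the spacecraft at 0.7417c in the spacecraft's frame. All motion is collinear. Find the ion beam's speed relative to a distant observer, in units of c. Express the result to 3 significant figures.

First combine the ion beam and spacecraft (S''→S'): u₁ = (0.7417 + 0.654)/(1 + 0.7417×0.654) = 1.3957/1.4850718 = 0.93982.
Then combine with the platform (S'→S): u = (0.93982 + 0.4587)/(1 + 0.93982×0.4587) = 1.39852/1.431095434 = 0.97724.

0.977c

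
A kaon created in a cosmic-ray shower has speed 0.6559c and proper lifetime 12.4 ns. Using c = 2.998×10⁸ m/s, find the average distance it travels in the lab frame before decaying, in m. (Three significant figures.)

With β = 0.6559, γ = 1/√(1 − 0.6559²) = 1/√0.56979519 = 1.3248.
Lab-frame lifetime: Δt = γτ = 1.3248 × 12.4 ns = 16.428 ns.
Distance: d = vΔt = 0.6559 × 2.998×10⁸ m/s × 1.6428×10^-8 s = 3.23 m.

3.23 m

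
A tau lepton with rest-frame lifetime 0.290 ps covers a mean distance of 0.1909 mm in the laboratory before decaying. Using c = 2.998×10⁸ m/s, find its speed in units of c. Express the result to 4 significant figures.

0.9101c

Lab distance = (lab lifetime)·v = γτ·βc, so βγ = d/(cτ) = 1.909×10^-4/(2.998×10⁸ × 2.900×10^-13) = 2.1957.
With βγ = 2.1957: γ² = 1 + (βγ)² = 5.8211, and β = (βγ)/γ = 2.1957/2.4127 = 0.9101.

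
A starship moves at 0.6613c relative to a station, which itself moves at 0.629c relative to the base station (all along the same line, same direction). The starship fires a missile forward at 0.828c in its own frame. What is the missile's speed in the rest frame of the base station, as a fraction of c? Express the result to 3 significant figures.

Compose velocities in two stages. Stage 1 (into S'): u₁ = (0.828+0.6613)/(1+0.828×0.6613) = 0.96236.
Stage 2 (into S): u = (0.96236+0.629)/(1+0.96236×0.629) = 0.9913, so the speed is 0.991c.

0.991c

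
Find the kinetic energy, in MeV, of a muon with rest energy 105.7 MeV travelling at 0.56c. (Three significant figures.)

21.9 MeV

γ = 1/√(1 − β²) = 1/√(1 − 0.3136) = 1/√0.6864 = 1/0.828493 = 1.20701.
Kinetic energy: K = (γ − 1)mc² = (1.20701 − 1) × 105.7 MeV = 0.20701 × 105.7 = 21.9 MeV.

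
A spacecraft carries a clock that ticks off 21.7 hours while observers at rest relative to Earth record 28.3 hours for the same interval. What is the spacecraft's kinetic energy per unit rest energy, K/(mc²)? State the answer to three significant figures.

From Δt = γΔτ: γ = 28.3/21.7 = 1.30415.
K/(mc²) = γ − 1 = 1.30415 − 1 = 0.304.

0.304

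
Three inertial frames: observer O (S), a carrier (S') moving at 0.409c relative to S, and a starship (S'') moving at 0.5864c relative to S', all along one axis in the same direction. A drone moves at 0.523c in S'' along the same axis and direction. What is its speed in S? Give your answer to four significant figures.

Apply u = (u'+v)/(1+u'v) twice. Drone in the carrier frame: (0.523+0.5864)/(1+0.523·0.5864) = 1.1094/1.3066872 = 0.84902c.
That velocity, transformed to the rest frame of observer O: (0.84902+0.409)/(1+0.84902·0.409) = 1.25802/1.34724918 = 0.93377c.

0.9338c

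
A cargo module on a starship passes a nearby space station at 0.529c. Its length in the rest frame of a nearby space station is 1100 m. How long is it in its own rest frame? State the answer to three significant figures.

1300 m

γ = 1/√(1 − β²) = 1/√(1 − 0.279841) = 1/√0.720159 = 1/0.848622 = 1.1784.
Proper length: L₀ = γ·L = 1.1784 × 1100 = 1300 m.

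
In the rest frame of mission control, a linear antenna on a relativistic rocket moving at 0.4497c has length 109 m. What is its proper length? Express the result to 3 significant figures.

122 m

γ = 1/√(1 − β²) = 1/√(1 − 0.20223009) = 1/√0.79776991 = 1/0.89318 = 1.1196.
Proper length: L₀ = γ·L = 1.1196 × 109 = 122 m.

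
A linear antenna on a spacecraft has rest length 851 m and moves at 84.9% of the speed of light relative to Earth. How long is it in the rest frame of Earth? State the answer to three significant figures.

450 m

With β = 0.849, γ = 1/√(1 − 0.849²) = 1/√0.279199 = 1.8925.
Length contraction: L = L₀/γ = 851/1.8925 = 450 m.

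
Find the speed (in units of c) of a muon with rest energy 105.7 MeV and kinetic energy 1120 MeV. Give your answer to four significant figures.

0.9963c

K = (γ−1)mc², so γ = 1 + 1120/105.7 = 11.596.
Then v/c = √(1 − γ⁻²) = √(1 − 0.00743676) = √0.99256324 = 0.9963.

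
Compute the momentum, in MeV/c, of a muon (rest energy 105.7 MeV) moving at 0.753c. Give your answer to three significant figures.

γ = 1/√(1 − β²) = 1/√(1 − 0.567009) = 1/√0.432991 = 1/0.658021 = 1.5197.
Momentum: p = γβ·mc = 1.5197 × 0.753 × 105.7 MeV/c = 121 MeV/c.

121 MeV/c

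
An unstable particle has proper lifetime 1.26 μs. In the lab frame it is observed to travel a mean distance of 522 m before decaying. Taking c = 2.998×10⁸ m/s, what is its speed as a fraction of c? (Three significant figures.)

0.810c

Lab distance = (lab lifetime)·v = γτ·βc, so βγ = d/(cτ) = 522.0/(2.998×10⁸ × 1.260×10^-6) = 1.3819.
With βγ = 1.3819: γ² = 1 + (βγ)² = 2.90965, and β = (βγ)/γ = 1.3819/1.70577 = 0.810.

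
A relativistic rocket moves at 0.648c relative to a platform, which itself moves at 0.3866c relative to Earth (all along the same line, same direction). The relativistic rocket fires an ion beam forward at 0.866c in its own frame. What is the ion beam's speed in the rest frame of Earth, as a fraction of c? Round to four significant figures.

Compose velocities in two stages. Stage 1 (into S'): u₁ = (0.866+0.648)/(1+0.866×0.648) = 0.96979.
Stage 2 (into S): u = (0.96979+0.3866)/(1+0.96979×0.3866) = 0.98652, so the speed is 0.9865c.

0.9865c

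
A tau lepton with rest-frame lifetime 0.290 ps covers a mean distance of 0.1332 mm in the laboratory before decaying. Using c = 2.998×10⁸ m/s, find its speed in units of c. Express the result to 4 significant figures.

0.8374c

d = βγcτ ⇒ βγ = d/(cτ) = 1.332×10^-4 m / (8.6942×10^-5 m) = 1.5321.
β = (βγ)/√(1+(βγ)²) = 1.5321/√3.34733 = 0.8374.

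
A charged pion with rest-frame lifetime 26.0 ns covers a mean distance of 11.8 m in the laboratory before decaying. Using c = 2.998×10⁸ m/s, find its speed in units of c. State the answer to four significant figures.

0.8344c

Let x = d/(cτ) = 11.80 m / (2.998×10⁸ m/s × 2.600×10^-8 s) = 1.5138. Since d = βγcτ, x = βγ = β/√(1−β²).
Solving: β² = x²/(1+x²) = 2.29159/3.29159 = 0.696195, so β = 0.8344.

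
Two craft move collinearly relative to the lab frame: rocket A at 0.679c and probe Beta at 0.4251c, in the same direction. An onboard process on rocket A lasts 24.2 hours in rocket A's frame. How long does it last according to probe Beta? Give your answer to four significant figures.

25.91 hours

Transform rocket A's velocity into probe Beta's frame: (0.679 − 0.4251)/(1 − 0.679·0.4251) = 0.2539/0.7113571, so the relative speed is 0.35692c.
At |u| = 0.35692c, γ = (1 − 0.127392)^(−1/2) = 1.0705.
The clock on rocket A records proper time, so probe Beta measures Δt = γΔτ = 1.0705 × 24.2 = 25.91 hours.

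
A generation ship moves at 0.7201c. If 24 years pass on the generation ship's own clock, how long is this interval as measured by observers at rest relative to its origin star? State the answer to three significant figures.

34.6 years

β² = 0.51854401, so γ = 1/√0.48145599 = 1.4412.
The onboard clock measures proper time, so the interval in the rest frame of its origin star is dilated: Δt = γ·Δτ = 1.4412 × 24 years = 34.6 years.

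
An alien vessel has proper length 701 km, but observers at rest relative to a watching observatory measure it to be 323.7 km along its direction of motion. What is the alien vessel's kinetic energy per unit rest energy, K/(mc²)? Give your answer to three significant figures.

1.17

γ = L₀/L = 701/323.7 = 2.16559.
Since K = (γ−1)mc², K/(mc²) = 2.16559 − 1 = 1.17.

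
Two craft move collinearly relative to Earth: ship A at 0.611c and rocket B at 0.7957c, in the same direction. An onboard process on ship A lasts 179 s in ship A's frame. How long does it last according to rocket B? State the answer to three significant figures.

Speed of ship A in rocket B's frame: u = (v_A − v_B)/(1 − v_A v_B/c²) = (0.611 − 0.7957)/(1 − 0.611×0.7957) = −0.1847/0.5138273 = −0.35946; |u| = 0.35946c.
At |u| = 0.35946c, γ = (1 − 0.129211)^(−1/2) = 1.0716.
Ship A's interval is proper; time dilation gives Δt_B = γΔτ = 1.0716 × 179 s = 192 s.

192 s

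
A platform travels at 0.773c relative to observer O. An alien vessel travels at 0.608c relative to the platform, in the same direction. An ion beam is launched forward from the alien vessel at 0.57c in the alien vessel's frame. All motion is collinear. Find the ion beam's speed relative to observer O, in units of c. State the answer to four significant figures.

First combine the ion beam and alien vessel (S''→S'): u₁ = (0.57 + 0.608)/(1 + 0.57×0.608) = 1.178/1.34656 = 0.87482.
Then combine with the platform (S'→S): u = (0.87482 + 0.773)/(1 + 0.87482×0.773) = 1.64782/1.67623586 = 0.98305.

0.9830c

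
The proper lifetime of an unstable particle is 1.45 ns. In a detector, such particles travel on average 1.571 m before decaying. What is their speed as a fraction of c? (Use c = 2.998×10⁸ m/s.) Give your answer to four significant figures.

Lab distance = (lab lifetime)·v = γτ·βc, so βγ = d/(cτ) = 1.571/(2.998×10⁸ × 1.450×10^-9) = 3.6139.
With βγ = 3.6139: γ² = 1 + (βγ)² = 14.0603, and β = (βγ)/γ = 3.6139/3.74971 = 0.9638.

0.9638c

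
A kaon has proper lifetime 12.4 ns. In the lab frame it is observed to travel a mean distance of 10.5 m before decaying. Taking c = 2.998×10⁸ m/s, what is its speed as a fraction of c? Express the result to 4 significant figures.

d = βγcτ ⇒ βγ = d/(cτ) = 10.50 m / (3.71752 m) = 2.8245.
β = (βγ)/√(1+(βγ)²) = 2.8245/√8.9778 = 0.9427.

0.9427c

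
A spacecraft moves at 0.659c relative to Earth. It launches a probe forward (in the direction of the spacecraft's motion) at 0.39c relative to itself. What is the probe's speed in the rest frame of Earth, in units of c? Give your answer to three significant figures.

Relativistic velocity addition: u = (u' + v)/(1 + u'v/c²), with u' = 0.39c and v = 0.659c.
Numerator: 0.39 + 0.659 = 1.049. Denominator: 1 + (0.39)(0.659) = 1.25701.
u = 1.049/1.25701 = 0.83452, so the speed is 0.835c.

0.835c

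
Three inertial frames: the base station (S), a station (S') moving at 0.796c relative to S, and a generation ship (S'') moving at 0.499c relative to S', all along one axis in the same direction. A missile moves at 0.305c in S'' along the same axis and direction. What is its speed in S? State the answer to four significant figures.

0.9604c

Apply u = (u'+v)/(1+u'v) twice. Missile in the station frame: (0.305+0.499)/(1+0.305·0.499) = 0.804/1.152195 = 0.6978c.
That velocity, transformed to the rest frame of the base station: (0.6978+0.796)/(1+0.6978·0.796) = 1.4938/1.5554488 = 0.96037c.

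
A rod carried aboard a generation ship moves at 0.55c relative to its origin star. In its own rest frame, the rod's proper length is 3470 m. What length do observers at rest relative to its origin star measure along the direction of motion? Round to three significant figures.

With β = 0.55, γ = 1/√(1 − 0.55²) = 1/√0.6975 = 1.1974.
Length contraction: L = L₀/γ = 3470/1.1974 = 2900 m.

2900 m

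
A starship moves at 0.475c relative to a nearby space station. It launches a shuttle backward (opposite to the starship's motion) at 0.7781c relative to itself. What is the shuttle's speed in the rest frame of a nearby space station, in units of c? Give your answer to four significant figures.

In units of c, u = (u' + v)/(1 + u'v) with u' = −0.7781 and v = 0.475.
Numerator: −0.7781 + 0.475 = −0.3031. Denominator: 1 + (−0.7781)(0.475) = 0.6304025.
u = −0.3031/0.6304025 = −0.4808, so the speed is 0.4808c.

0.4808c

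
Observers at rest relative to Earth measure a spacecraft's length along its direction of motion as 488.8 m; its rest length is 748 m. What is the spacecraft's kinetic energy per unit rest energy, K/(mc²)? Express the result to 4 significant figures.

0.5303

From L = L₀/γ: γ = 748/488.8 = 1.53028.
K/(mc²) = γ − 1 = 1.53028 − 1 = 0.5303.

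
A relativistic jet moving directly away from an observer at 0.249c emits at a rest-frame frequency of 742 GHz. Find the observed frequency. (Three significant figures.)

575 GHz

Relativistic Doppler (source moving away): f_obs = f_src · √((1−β)/(1+β)).
With β = 0.249: factor = √(0.751/1.249) = 0.77542.
f_obs = 742 × 0.77542 = 575 GHz.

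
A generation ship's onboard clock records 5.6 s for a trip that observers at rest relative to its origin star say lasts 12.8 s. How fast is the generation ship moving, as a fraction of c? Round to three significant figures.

0.899c

γ = Δt/Δτ = 12.8/5.6 = 2.2857.
β = √(1 − 1/γ²) = √(1 − 0.191409) = √0.808591 = 0.899.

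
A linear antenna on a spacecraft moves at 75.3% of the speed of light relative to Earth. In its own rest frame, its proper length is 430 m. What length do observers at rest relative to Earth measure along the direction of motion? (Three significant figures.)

Lorentz factor: γ = (1 − 0.567009)^(−1/2) = 1.5197.
Length contraction: L = L₀/γ = 430/1.5197 = 283 m.

283 m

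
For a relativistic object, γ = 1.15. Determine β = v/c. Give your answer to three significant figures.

β = √(1 − 1/γ²) = √(1 − 1/1.3225) = √0.243856 = 0.494.

0.494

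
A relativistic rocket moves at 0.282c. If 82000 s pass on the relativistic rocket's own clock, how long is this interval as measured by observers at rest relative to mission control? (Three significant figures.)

85500 s

Lorentz factor: γ = (1 − 0.079524)^(−1/2) = 1.0423.
Time dilation: Δt = γ·Δτ = 1.0423 × 82000 = 85500 s.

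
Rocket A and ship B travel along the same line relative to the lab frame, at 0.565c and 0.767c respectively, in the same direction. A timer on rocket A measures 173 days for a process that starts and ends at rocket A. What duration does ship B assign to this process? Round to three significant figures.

Transform rocket A's velocity into ship B's frame: (0.565 − 0.767)/(1 − 0.565·0.767) = −0.202/0.566645, so the relative speed is 0.35648c.
γ for this relative speed: γ = 1/√(1 − 0.127078) = 1.0703.
The clock on rocket A records proper time, so ship B measures Δt = γΔτ = 1.0703 × 173 = 185 days.

185 days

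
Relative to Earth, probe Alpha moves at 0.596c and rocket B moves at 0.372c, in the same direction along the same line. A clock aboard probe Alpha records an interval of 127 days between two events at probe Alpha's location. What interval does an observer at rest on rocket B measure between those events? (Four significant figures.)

The velocity of probe Alpha relative to rocket B is (0.596 − 0.372)c / (1 − 0.596×0.372) = 0.28781c; relative speed 0.28781c.
At |u| = 0.28781c, γ = (1 − 0.0828346)^(−1/2) = 1.0442.
Probe Alpha's interval is proper; time dilation gives Δt_B = γΔτ = 1.0442 × 127 days = 132.6 days.

132.6 days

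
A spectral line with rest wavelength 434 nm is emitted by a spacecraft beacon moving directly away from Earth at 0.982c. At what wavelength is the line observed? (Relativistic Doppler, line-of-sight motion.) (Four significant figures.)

Relativistic Doppler for wavelength: λ_obs = λ_src · √((1+β)/(1−β)).
With β = 0.982: factor = √(1.982/0.018) = 10.493.
λ_obs = 434 × 10.493 = 4554 nm.

4554 nm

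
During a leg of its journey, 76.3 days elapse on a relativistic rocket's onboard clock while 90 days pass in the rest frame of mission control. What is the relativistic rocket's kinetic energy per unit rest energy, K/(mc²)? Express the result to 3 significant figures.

0.180

The time-dilation ratio gives γ = 90/76.3 = 1.17955.
K/(mc²) = γ − 1 = 1.17955 − 1 = 0.180.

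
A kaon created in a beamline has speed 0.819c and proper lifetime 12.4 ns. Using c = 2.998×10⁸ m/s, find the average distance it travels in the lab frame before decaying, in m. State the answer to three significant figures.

5.31 m

Lorentz factor: γ = (1 − 0.670761)^(−1/2) = 1.7428.
Lab-frame lifetime: Δt = γτ = 1.7428 × 12.4 ns = 21.611 ns.
Distance: d = vΔt = 0.819 × 2.998×10⁸ m/s × 2.1611×10^-8 s = 5.31 m.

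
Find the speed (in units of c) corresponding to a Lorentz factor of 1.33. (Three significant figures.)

β = √(1 − 1/γ²) = √(1 − 1/1.7689) = √0.434677 = 0.659.

0.659c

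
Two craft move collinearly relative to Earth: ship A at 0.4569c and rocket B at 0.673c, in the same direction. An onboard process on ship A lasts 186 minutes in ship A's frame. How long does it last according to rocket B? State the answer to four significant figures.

The velocity of ship A relative to rocket B is (0.4569 − 0.673)c / (1 − 0.4569×0.673) = −0.31205c; relative speed 0.31205c.
γ for this relative speed: γ = 1/√(1 − 0.0973752) = 1.0526.
The clock on ship A records proper time, so rocket B measures Δt = γΔτ = 1.0526 × 186 = 195.8 minutes.

195.8 minutes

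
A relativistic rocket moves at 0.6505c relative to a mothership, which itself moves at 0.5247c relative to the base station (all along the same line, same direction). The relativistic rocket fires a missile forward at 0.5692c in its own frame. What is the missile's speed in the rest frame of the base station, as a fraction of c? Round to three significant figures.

Apply u = (u'+v)/(1+u'v) twice. Missile in the mothership frame: (0.5692+0.6505)/(1+0.5692·0.6505) = 1.2197/1.3702646 = 0.89012c.
That velocity, transformed to the rest frame of the base station: (0.89012+0.5247)/(1+0.89012·0.5247) = 1.41482/1.467045964 = 0.9644c.

0.964c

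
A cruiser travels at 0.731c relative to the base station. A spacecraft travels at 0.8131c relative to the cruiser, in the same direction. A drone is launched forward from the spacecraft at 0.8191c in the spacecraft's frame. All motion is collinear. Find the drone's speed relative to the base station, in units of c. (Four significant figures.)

0.9968c

Compose velocities in two stages. Stage 1 (into S'): u₁ = (0.8191+0.8131)/(1+0.8191×0.8131) = 0.97971.
Stage 2 (into S): u = (0.97971+0.731)/(1+0.97971×0.731) = 0.99682, so the speed is 0.9968c.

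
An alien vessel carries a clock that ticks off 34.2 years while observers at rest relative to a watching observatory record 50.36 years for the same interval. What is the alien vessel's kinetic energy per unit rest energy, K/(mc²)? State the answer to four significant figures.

0.4725

The time-dilation ratio gives γ = 50.36/34.2 = 1.47251.
Since K = (γ−1)mc², K/(mc²) = 1.47251 − 1 = 0.4725.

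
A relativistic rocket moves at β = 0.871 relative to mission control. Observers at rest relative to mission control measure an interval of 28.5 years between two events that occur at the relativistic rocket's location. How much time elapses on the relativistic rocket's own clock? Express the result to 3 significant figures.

14.0 years

Lorentz factor: γ = (1 − 0.758641)^(−1/2) = 2.0355.
The relativistic rocket's clock runs slow as seen from mission control, so Δτ = Δt/γ = 28.5/2.0355 = 14.0 years.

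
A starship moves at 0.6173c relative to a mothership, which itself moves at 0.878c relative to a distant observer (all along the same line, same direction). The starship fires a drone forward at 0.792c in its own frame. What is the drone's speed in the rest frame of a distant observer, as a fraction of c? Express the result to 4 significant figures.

First combine the drone and starship (S''→S'): u₁ = (0.792 + 0.6173)/(1 + 0.792×0.6173) = 1.4093/1.4889016 = 0.94654.
Then combine with the mothership (S'→S): u = (0.94654 + 0.878)/(1 + 0.94654×0.878) = 1.82454/1.83106212 = 0.99644.

0.9964c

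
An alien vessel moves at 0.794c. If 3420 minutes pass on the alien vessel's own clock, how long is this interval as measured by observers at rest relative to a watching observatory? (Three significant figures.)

With β = 0.794, γ = 1/√(1 − 0.794²) = 1/√0.369564 = 1.645.
The onboard clock measures proper time, so the interval in the rest frame of a watching observatory is dilated: Δt = γ·Δτ = 1.645 × 3420 minutes = 5630 minutes.

5630 minutes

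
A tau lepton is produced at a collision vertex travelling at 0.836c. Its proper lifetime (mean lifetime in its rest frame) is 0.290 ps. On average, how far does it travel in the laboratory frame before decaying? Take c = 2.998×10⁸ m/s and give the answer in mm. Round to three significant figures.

γ = 1/√(1 − β²) = 1/√(1 − 0.698896) = 1/√0.301104 = 1/0.548729 = 1.8224.
Lab-frame lifetime: Δt = γτ = 1.8224 × 0.290 ps = 0.5285 ps.
Distance: d = vΔt = 0.836 × 2.998×10⁸ m/s × 5.2850×10^-13 s = 1.32×10^-4 m = 0.132 mm.

0.132 mm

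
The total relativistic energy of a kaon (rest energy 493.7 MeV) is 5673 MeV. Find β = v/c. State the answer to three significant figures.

Total energy E = γmc² gives γ = 5673/493.7 = 11.491.
Hence β = √(1 − 1/γ²) = √(1 − 0.00757329) = √0.99242671 = 0.996.

0.996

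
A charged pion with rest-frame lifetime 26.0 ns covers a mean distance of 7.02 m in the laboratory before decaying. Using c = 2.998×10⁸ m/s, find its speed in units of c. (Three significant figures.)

0.669c

Let x = d/(cτ) = 7.020 m / (2.998×10⁸ m/s × 2.600×10^-8 s) = 0.9006. Since d = βγcτ, x = βγ = β/√(1−β²).
Solving: β² = x²/(1+x²) = 0.81108/1.81108 = 0.447843, so β = 0.669.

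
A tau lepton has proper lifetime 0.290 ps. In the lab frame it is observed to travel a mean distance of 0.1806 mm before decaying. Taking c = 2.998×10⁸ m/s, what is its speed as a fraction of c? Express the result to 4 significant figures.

d = βγcτ ⇒ βγ = d/(cτ) = 1.806×10^-4 m / (8.6942×10^-5 m) = 2.0772.
β = (βγ)/√(1+(βγ)²) = 2.0772/√5.31476 = 0.9010.

0.9010c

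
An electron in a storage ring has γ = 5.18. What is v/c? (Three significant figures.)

β = √(1 − 1/γ²) = √(1 − 1/26.8324) = √0.962732 = 0.981.

0.981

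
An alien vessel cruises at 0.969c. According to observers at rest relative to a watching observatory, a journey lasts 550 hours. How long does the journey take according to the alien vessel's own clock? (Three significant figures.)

136 hours

γ = 1/√(1 − β²) = 1/√(1 − 0.938961) = 1/√0.061039 = 1/0.247061 = 4.0476.
The alien vessel's clock runs slow as seen from a watching observatory, so Δτ = Δt/γ = 550/4.0476 = 136 hours.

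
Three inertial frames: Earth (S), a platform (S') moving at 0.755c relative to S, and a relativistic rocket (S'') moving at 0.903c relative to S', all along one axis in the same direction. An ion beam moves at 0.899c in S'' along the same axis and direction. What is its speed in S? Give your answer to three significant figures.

Apply u = (u'+v)/(1+u'v) twice. Ion beam in the platform frame: (0.899+0.903)/(1+0.899·0.903) = 1.802/1.811797 = 0.99459c.
That velocity, transformed to the rest frame of Earth: (0.99459+0.755)/(1+0.99459·0.755) = 1.74959/1.75091545 = 0.99924c.

0.999c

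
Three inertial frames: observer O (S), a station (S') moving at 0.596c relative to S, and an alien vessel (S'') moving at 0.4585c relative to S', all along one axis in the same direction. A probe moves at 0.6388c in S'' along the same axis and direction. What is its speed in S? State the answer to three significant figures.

0.959c

Compose velocities in two stages. Stage 1 (into S'): u₁ = (0.6388+0.4585)/(1+0.6388×0.4585) = 0.84872.
Stage 2 (into S): u = (0.84872+0.596)/(1+0.84872×0.596) = 0.95941, so the speed is 0.959c.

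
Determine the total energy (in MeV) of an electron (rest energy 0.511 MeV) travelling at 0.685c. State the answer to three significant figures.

Lorentz factor: γ = (1 − 0.469225)^(−1/2) = 1.3726.
Total energy: E = γmc² = 1.3726 × 0.511 MeV = 0.701 MeV.

0.701 MeV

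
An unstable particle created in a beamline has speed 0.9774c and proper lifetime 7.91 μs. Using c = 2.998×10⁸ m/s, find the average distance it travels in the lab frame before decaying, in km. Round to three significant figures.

11.0 km

Lorentz factor: γ = (1 − 0.95531076)^(−1/2) = 4.7304.
Lab-frame lifetime: Δt = γτ = 4.7304 × 7.91 μs = 37.417 μs.
Distance: d = vΔt = 0.9774 × 2.998×10⁸ m/s × 3.7417×10^-5 s = 11000 m = 11.0 km.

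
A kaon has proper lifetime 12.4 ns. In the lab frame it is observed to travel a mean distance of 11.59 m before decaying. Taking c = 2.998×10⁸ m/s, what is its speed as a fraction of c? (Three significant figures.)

0.952c

Lab distance = (lab lifetime)·v = γτ·βc, so βγ = d/(cτ) = 11.59/(2.998×10⁸ × 1.240×10^-8) = 3.1177.
With βγ = 3.1177: γ² = 1 + (βγ)² = 10.72005, and β = (βγ)/γ = 3.1177/3.27415 = 0.952.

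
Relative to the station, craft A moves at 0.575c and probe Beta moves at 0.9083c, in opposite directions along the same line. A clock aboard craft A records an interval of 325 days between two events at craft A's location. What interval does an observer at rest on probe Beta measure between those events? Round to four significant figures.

Transform craft A's velocity into probe Beta's frame: (0.575 + 0.9083)/(1 + 0.575·0.9083) = 1.4833/1.5222725, so the relative speed is 0.9744c.
γ for this relative speed: γ = 1/√(1 − 0.949455) = 4.448.
The clock on craft A records proper time, so probe Beta measures Δt = γΔτ = 4.448 × 325 = 1446 days.

1446 days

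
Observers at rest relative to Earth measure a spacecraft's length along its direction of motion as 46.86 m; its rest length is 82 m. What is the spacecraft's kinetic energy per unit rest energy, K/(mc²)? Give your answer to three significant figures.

γ = L₀/L = 82/46.86 = 1.74989.
Since K = (γ−1)mc², K/(mc²) = 1.74989 − 1 = 0.750.

0.750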